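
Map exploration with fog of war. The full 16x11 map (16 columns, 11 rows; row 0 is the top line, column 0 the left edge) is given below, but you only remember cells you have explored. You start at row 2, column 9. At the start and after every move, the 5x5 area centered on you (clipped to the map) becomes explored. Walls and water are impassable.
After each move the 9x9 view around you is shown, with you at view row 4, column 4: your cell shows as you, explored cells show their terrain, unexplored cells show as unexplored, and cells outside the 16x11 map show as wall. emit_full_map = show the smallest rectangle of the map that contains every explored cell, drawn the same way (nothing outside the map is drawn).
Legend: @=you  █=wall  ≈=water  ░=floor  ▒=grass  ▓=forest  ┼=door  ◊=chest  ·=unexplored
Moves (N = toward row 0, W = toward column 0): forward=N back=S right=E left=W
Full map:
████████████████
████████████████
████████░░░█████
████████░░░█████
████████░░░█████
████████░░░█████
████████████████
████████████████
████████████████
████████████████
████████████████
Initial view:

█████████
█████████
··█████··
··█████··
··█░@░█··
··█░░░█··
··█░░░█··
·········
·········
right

█████████
█████████
·██████··
·██████··
·█░░@██··
·█░░░██··
·█░░░██··
·········
·········

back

█████████
·██████··
·██████··
·█░░░██··
·█░░@██··
·█░░░██··
··░░░██··
·········
·········

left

█████████
··██████·
··██████·
··█░░░██·
··█░@░██·
··█░░░██·
··█░░░██·
·········
·········

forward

█████████
█████████
··██████·
··██████·
··█░@░██·
··█░░░██·
··█░░░██·
··█░░░██·
·········

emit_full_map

██████
██████
█░@░██
█░░░██
█░░░██
█░░░██

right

█████████
█████████
·██████··
·██████··
·█░░@██··
·█░░░██··
·█░░░██··
·█░░░██··
·········

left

█████████
█████████
··██████·
··██████·
··█░@░██·
··█░░░██·
··█░░░██·
··█░░░██·
·········

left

█████████
█████████
··███████
··███████
··██@░░██
··██░░░██
··██░░░██
···█░░░██
·········

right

█████████
█████████
·███████·
·███████·
·██░@░██·
·██░░░██·
·██░░░██·
··█░░░██·
·········

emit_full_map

███████
███████
██░@░██
██░░░██
██░░░██
·█░░░██


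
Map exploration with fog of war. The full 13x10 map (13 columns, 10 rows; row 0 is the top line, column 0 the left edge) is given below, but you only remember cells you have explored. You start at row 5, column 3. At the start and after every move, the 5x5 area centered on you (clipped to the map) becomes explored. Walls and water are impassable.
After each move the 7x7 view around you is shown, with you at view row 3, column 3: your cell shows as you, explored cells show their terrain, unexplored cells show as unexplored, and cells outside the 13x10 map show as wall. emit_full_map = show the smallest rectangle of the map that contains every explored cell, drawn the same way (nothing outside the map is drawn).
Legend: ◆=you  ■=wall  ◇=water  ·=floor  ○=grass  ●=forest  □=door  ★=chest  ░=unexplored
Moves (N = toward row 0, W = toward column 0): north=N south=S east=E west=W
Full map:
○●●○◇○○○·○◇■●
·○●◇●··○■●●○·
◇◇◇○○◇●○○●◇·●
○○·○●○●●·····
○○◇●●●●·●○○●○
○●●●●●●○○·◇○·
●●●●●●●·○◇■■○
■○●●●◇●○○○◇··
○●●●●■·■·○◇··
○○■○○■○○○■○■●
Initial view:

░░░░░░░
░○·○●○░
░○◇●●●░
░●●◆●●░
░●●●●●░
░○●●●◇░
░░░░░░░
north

░░░░░░░
░◇◇○○◇░
░○·○●○░
░○◇◆●●░
░●●●●●░
░●●●●●░
░○●●●◇░

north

░░░░░░░
░○●◇●·░
░◇◇○○◇░
░○·◆●○░
░○◇●●●░
░●●●●●░
░●●●●●░

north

■■■■■■■
░●●○◇○░
░○●◇●·░
░◇◇◆○◇░
░○·○●○░
░○◇●●●░
░●●●●●░

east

■■■■■■■
●●○◇○○░
○●◇●··░
◇◇○◆◇●░
○·○●○●░
○◇●●●●░
●●●●●░░

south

●●○◇○○░
○●◇●··░
◇◇○○◇●░
○·○◆○●░
○◇●●●●░
●●●●●●░
●●●●●░░

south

○●◇●··░
◇◇○○◇●░
○·○●○●░
○◇●◆●●░
●●●●●●░
●●●●●●░
○●●●◇░░

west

░○●◇●··
░◇◇○○◇●
░○·○●○●
░○◇◆●●●
░●●●●●●
░●●●●●●
░○●●●◇░

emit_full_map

●●○◇○○
○●◇●··
◇◇○○◇●
○·○●○●
○◇◆●●●
●●●●●●
●●●●●●
○●●●◇░

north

░●●○◇○○
░○●◇●··
░◇◇○○◇●
░○·◆●○●
░○◇●●●●
░●●●●●●
░●●●●●●

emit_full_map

●●○◇○○
○●◇●··
◇◇○○◇●
○·◆●○●
○◇●●●●
●●●●●●
●●●●●●
○●●●◇░


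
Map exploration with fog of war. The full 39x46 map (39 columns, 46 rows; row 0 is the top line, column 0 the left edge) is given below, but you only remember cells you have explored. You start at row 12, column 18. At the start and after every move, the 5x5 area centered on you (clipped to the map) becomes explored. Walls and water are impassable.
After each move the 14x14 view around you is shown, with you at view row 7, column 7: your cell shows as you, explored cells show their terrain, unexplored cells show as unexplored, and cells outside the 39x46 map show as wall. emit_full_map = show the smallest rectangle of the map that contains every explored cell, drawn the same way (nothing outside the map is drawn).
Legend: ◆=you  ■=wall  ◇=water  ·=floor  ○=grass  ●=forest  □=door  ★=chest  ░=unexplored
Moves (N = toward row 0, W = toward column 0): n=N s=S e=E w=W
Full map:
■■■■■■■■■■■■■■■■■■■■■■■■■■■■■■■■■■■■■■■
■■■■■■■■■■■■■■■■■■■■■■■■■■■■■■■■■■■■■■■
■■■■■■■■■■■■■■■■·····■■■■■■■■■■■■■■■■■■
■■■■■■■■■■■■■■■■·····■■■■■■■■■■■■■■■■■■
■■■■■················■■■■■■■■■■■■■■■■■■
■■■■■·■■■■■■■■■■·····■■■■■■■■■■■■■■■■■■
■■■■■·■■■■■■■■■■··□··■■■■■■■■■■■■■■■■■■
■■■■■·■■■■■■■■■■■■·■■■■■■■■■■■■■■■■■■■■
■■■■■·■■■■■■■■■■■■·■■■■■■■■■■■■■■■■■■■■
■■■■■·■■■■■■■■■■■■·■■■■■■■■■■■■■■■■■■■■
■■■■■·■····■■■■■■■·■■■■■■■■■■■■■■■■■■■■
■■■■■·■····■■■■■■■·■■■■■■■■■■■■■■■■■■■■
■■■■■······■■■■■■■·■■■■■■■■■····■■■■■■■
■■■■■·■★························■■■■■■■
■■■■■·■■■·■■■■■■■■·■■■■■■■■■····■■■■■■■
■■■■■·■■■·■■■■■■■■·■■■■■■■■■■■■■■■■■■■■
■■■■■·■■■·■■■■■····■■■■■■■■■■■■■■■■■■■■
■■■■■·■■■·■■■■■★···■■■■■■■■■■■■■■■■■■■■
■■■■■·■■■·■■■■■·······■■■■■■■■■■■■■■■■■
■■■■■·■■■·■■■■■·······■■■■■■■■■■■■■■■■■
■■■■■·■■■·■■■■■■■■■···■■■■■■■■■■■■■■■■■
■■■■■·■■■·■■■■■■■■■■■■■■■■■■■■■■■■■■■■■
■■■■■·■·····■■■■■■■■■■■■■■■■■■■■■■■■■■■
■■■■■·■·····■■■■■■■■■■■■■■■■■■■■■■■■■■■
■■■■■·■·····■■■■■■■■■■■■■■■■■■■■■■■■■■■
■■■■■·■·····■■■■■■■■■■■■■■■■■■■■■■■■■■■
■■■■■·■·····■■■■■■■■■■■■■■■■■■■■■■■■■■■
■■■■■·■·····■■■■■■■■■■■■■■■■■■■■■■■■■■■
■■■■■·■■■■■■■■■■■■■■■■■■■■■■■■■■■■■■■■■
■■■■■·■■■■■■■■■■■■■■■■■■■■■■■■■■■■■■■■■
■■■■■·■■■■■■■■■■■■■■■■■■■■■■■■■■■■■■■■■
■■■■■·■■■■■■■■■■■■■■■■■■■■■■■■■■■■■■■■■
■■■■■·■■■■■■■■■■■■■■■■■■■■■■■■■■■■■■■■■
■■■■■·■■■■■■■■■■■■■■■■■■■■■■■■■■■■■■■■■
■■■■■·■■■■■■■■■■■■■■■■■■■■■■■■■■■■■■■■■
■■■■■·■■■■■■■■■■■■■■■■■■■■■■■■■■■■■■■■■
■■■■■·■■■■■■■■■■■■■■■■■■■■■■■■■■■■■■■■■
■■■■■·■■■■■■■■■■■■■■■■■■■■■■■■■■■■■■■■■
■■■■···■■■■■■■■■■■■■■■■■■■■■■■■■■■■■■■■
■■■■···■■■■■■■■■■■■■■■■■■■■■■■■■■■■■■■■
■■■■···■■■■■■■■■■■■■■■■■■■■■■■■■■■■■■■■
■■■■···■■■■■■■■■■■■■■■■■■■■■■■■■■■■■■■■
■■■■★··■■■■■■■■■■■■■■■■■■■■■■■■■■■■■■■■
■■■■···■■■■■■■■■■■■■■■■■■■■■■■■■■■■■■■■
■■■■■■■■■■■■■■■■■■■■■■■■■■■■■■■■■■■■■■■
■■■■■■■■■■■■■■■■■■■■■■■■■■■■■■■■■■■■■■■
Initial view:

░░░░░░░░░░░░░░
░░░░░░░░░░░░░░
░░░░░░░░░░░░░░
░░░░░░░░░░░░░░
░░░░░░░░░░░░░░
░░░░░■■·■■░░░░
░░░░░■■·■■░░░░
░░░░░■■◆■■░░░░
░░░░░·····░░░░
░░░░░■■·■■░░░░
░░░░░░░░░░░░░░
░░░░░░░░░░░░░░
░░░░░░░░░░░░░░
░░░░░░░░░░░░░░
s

░░░░░░░░░░░░░░
░░░░░░░░░░░░░░
░░░░░░░░░░░░░░
░░░░░░░░░░░░░░
░░░░░■■·■■░░░░
░░░░░■■·■■░░░░
░░░░░■■·■■░░░░
░░░░░··◆··░░░░
░░░░░■■·■■░░░░
░░░░░■■·■■░░░░
░░░░░░░░░░░░░░
░░░░░░░░░░░░░░
░░░░░░░░░░░░░░
░░░░░░░░░░░░░░

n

░░░░░░░░░░░░░░
░░░░░░░░░░░░░░
░░░░░░░░░░░░░░
░░░░░░░░░░░░░░
░░░░░░░░░░░░░░
░░░░░■■·■■░░░░
░░░░░■■·■■░░░░
░░░░░■■◆■■░░░░
░░░░░·····░░░░
░░░░░■■·■■░░░░
░░░░░■■·■■░░░░
░░░░░░░░░░░░░░
░░░░░░░░░░░░░░
░░░░░░░░░░░░░░

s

░░░░░░░░░░░░░░
░░░░░░░░░░░░░░
░░░░░░░░░░░░░░
░░░░░░░░░░░░░░
░░░░░■■·■■░░░░
░░░░░■■·■■░░░░
░░░░░■■·■■░░░░
░░░░░··◆··░░░░
░░░░░■■·■■░░░░
░░░░░■■·■■░░░░
░░░░░░░░░░░░░░
░░░░░░░░░░░░░░
░░░░░░░░░░░░░░
░░░░░░░░░░░░░░

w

░░░░░░░░░░░░░░
░░░░░░░░░░░░░░
░░░░░░░░░░░░░░
░░░░░░░░░░░░░░
░░░░░░■■·■■░░░
░░░░░■■■·■■░░░
░░░░░■■■·■■░░░
░░░░░··◆···░░░
░░░░░■■■·■■░░░
░░░░░■■■·■■░░░
░░░░░░░░░░░░░░
░░░░░░░░░░░░░░
░░░░░░░░░░░░░░
░░░░░░░░░░░░░░

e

░░░░░░░░░░░░░░
░░░░░░░░░░░░░░
░░░░░░░░░░░░░░
░░░░░░░░░░░░░░
░░░░░■■·■■░░░░
░░░░■■■·■■░░░░
░░░░■■■·■■░░░░
░░░░···◆··░░░░
░░░░■■■·■■░░░░
░░░░■■■·■■░░░░
░░░░░░░░░░░░░░
░░░░░░░░░░░░░░
░░░░░░░░░░░░░░
░░░░░░░░░░░░░░

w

░░░░░░░░░░░░░░
░░░░░░░░░░░░░░
░░░░░░░░░░░░░░
░░░░░░░░░░░░░░
░░░░░░■■·■■░░░
░░░░░■■■·■■░░░
░░░░░■■■·■■░░░
░░░░░··◆···░░░
░░░░░■■■·■■░░░
░░░░░■■■·■■░░░
░░░░░░░░░░░░░░
░░░░░░░░░░░░░░
░░░░░░░░░░░░░░
░░░░░░░░░░░░░░

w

░░░░░░░░░░░░░░
░░░░░░░░░░░░░░
░░░░░░░░░░░░░░
░░░░░░░░░░░░░░
░░░░░░░■■·■■░░
░░░░░■■■■·■■░░
░░░░░■■■■·■■░░
░░░░░··◆····░░
░░░░░■■■■·■■░░
░░░░░■■■■·■■░░
░░░░░░░░░░░░░░
░░░░░░░░░░░░░░
░░░░░░░░░░░░░░
░░░░░░░░░░░░░░

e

░░░░░░░░░░░░░░
░░░░░░░░░░░░░░
░░░░░░░░░░░░░░
░░░░░░░░░░░░░░
░░░░░░■■·■■░░░
░░░░■■■■·■■░░░
░░░░■■■■·■■░░░
░░░░···◆···░░░
░░░░■■■■·■■░░░
░░░░■■■■·■■░░░
░░░░░░░░░░░░░░
░░░░░░░░░░░░░░
░░░░░░░░░░░░░░
░░░░░░░░░░░░░░

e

░░░░░░░░░░░░░░
░░░░░░░░░░░░░░
░░░░░░░░░░░░░░
░░░░░░░░░░░░░░
░░░░░■■·■■░░░░
░░░■■■■·■■░░░░
░░░■■■■·■■░░░░
░░░····◆··░░░░
░░░■■■■·■■░░░░
░░░■■■■·■■░░░░
░░░░░░░░░░░░░░
░░░░░░░░░░░░░░
░░░░░░░░░░░░░░
░░░░░░░░░░░░░░

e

░░░░░░░░░░░░░░
░░░░░░░░░░░░░░
░░░░░░░░░░░░░░
░░░░░░░░░░░░░░
░░░░■■·■■░░░░░
░░■■■■·■■■░░░░
░░■■■■·■■■░░░░
░░·····◆··░░░░
░░■■■■·■■■░░░░
░░■■■■·■■■░░░░
░░░░░░░░░░░░░░
░░░░░░░░░░░░░░
░░░░░░░░░░░░░░
░░░░░░░░░░░░░░

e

░░░░░░░░░░░░░░
░░░░░░░░░░░░░░
░░░░░░░░░░░░░░
░░░░░░░░░░░░░░
░░░■■·■■░░░░░░
░■■■■·■■■■░░░░
░■■■■·■■■■░░░░
░······◆··░░░░
░■■■■·■■■■░░░░
░■■■■·■■■■░░░░
░░░░░░░░░░░░░░
░░░░░░░░░░░░░░
░░░░░░░░░░░░░░
░░░░░░░░░░░░░░

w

░░░░░░░░░░░░░░
░░░░░░░░░░░░░░
░░░░░░░░░░░░░░
░░░░░░░░░░░░░░
░░░░■■·■■░░░░░
░░■■■■·■■■■░░░
░░■■■■·■■■■░░░
░░·····◆···░░░
░░■■■■·■■■■░░░
░░■■■■·■■■■░░░
░░░░░░░░░░░░░░
░░░░░░░░░░░░░░
░░░░░░░░░░░░░░
░░░░░░░░░░░░░░

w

░░░░░░░░░░░░░░
░░░░░░░░░░░░░░
░░░░░░░░░░░░░░
░░░░░░░░░░░░░░
░░░░░■■·■■░░░░
░░░■■■■·■■■■░░
░░░■■■■·■■■■░░
░░░····◆····░░
░░░■■■■·■■■■░░
░░░■■■■·■■■■░░
░░░░░░░░░░░░░░
░░░░░░░░░░░░░░
░░░░░░░░░░░░░░
░░░░░░░░░░░░░░

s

░░░░░░░░░░░░░░
░░░░░░░░░░░░░░
░░░░░░░░░░░░░░
░░░░░■■·■■░░░░
░░░■■■■·■■■■░░
░░░■■■■·■■■■░░
░░░·········░░
░░░■■■■◆■■■■░░
░░░■■■■·■■■■░░
░░░░░···■■░░░░
░░░░░░░░░░░░░░
░░░░░░░░░░░░░░
░░░░░░░░░░░░░░
░░░░░░░░░░░░░░

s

░░░░░░░░░░░░░░
░░░░░░░░░░░░░░
░░░░░■■·■■░░░░
░░░■■■■·■■■■░░
░░░■■■■·■■■■░░
░░░·········░░
░░░■■■■·■■■■░░
░░░■■■■◆■■■■░░
░░░░░···■■░░░░
░░░░░···■■░░░░
░░░░░░░░░░░░░░
░░░░░░░░░░░░░░
░░░░░░░░░░░░░░
░░░░░░░░░░░░░░

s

░░░░░░░░░░░░░░
░░░░░■■·■■░░░░
░░░■■■■·■■■■░░
░░░■■■■·■■■■░░
░░░·········░░
░░░■■■■·■■■■░░
░░░■■■■·■■■■░░
░░░░░··◆■■░░░░
░░░░░···■■░░░░
░░░░░·····░░░░
░░░░░░░░░░░░░░
░░░░░░░░░░░░░░
░░░░░░░░░░░░░░
░░░░░░░░░░░░░░

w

░░░░░░░░░░░░░░
░░░░░░■■·■■░░░
░░░░■■■■·■■■■░
░░░░■■■■·■■■■░
░░░░·········░
░░░░■■■■·■■■■░
░░░░■■■■·■■■■░
░░░░░··◆·■■░░░
░░░░░★···■■░░░
░░░░░······░░░
░░░░░░░░░░░░░░
░░░░░░░░░░░░░░
░░░░░░░░░░░░░░
░░░░░░░░░░░░░░

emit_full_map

░░■■·■■░░
■■■■·■■■■
■■■■·■■■■
·········
■■■■·■■■■
■■■■·■■■■
░··◆·■■░░
░★···■■░░
░······░░


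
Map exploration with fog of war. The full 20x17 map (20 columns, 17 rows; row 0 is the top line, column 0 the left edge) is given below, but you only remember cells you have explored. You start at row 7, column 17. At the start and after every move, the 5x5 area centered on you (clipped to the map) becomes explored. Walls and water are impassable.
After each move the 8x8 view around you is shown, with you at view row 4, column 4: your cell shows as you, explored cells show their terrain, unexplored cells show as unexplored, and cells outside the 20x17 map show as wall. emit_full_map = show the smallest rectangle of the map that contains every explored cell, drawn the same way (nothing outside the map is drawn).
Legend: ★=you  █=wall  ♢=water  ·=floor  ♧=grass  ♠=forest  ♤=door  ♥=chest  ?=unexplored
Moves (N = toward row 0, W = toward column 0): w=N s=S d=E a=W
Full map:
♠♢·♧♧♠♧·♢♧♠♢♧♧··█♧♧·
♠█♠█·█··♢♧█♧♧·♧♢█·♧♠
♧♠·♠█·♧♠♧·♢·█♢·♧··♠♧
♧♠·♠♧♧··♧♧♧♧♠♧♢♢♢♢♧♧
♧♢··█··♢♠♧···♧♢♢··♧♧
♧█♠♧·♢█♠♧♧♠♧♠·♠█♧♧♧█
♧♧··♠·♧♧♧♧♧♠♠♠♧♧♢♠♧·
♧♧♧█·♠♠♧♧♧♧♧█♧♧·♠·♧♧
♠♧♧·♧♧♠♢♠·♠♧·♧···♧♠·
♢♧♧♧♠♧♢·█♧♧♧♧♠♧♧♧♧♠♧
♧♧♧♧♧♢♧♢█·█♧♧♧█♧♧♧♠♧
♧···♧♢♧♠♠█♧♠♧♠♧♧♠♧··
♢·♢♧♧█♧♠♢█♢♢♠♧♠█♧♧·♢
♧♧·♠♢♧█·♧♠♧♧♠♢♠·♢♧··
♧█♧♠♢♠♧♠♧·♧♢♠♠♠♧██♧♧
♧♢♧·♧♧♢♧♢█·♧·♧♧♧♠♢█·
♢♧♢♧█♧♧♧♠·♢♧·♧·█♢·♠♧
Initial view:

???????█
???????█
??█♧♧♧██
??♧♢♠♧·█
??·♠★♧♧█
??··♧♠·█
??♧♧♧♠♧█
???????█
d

??????██
??????██
?█♧♧♧███
?♧♢♠♧·██
?·♠·★♧██
?··♧♠·██
?♧♧♧♠♧██
??????██

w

??????██
??????██
??··♧♧██
?█♧♧♧███
?♧♢♠★·██
?·♠·♧♧██
?··♧♠·██
?♧♧♧♠♧██

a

???????█
???????█
??♢··♧♧█
??█♧♧♧██
??♧♢★♧·█
??·♠·♧♧█
??··♧♠·█
??♧♧♧♠♧█

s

???????█
??♢··♧♧█
??█♧♧♧██
??♧♢♠♧·█
??·♠★♧♧█
??··♧♠·█
??♧♧♧♠♧█
???????█

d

??????██
?♢··♧♧██
?█♧♧♧███
?♧♢♠♧·██
?·♠·★♧██
?··♧♠·██
?♧♧♧♠♧██
??????██

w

??????██
??????██
?♢··♧♧██
?█♧♧♧███
?♧♢♠★·██
?·♠·♧♧██
?··♧♠·██
?♧♧♧♠♧██

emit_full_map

♢··♧♧
█♧♧♧█
♧♢♠★·
·♠·♧♧
··♧♠·
♧♧♧♠♧

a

???????█
???????█
??♢··♧♧█
??█♧♧♧██
??♧♢★♧·█
??·♠·♧♧█
??··♧♠·█
??♧♧♧♠♧█

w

???????█
???????█
??♢♢♢♧♧█
??♢··♧♧█
??█♧★♧██
??♧♢♠♧·█
??·♠·♧♧█
??··♧♠·█

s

???????█
??♢♢♢♧♧█
??♢··♧♧█
??█♧♧♧██
??♧♢★♧·█
??·♠·♧♧█
??··♧♠·█
??♧♧♧♠♧█

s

??♢♢♢♧♧█
??♢··♧♧█
??█♧♧♧██
??♧♢♠♧·█
??·♠★♧♧█
??··♧♠·█
??♧♧♧♠♧█
???????█

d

?♢♢♢♧♧██
?♢··♧♧██
?█♧♧♧███
?♧♢♠♧·██
?·♠·★♧██
?··♧♠·██
?♧♧♧♠♧██
??????██

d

♢♢♢♧♧███
♢··♧♧███
█♧♧♧████
♧♢♠♧·███
·♠·♧★███
··♧♠·███
♧♧♧♠♧███
?????███

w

?????███
♢♢♢♧♧███
♢··♧♧███
█♧♧♧████
♧♢♠♧★███
·♠·♧♧███
··♧♠·███
♧♧♧♠♧███

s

♢♢♢♧♧███
♢··♧♧███
█♧♧♧████
♧♢♠♧·███
·♠·♧★███
··♧♠·███
♧♧♧♠♧███
?????███

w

?????███
♢♢♢♧♧███
♢··♧♧███
█♧♧♧████
♧♢♠♧★███
·♠·♧♧███
··♧♠·███
♧♧♧♠♧███


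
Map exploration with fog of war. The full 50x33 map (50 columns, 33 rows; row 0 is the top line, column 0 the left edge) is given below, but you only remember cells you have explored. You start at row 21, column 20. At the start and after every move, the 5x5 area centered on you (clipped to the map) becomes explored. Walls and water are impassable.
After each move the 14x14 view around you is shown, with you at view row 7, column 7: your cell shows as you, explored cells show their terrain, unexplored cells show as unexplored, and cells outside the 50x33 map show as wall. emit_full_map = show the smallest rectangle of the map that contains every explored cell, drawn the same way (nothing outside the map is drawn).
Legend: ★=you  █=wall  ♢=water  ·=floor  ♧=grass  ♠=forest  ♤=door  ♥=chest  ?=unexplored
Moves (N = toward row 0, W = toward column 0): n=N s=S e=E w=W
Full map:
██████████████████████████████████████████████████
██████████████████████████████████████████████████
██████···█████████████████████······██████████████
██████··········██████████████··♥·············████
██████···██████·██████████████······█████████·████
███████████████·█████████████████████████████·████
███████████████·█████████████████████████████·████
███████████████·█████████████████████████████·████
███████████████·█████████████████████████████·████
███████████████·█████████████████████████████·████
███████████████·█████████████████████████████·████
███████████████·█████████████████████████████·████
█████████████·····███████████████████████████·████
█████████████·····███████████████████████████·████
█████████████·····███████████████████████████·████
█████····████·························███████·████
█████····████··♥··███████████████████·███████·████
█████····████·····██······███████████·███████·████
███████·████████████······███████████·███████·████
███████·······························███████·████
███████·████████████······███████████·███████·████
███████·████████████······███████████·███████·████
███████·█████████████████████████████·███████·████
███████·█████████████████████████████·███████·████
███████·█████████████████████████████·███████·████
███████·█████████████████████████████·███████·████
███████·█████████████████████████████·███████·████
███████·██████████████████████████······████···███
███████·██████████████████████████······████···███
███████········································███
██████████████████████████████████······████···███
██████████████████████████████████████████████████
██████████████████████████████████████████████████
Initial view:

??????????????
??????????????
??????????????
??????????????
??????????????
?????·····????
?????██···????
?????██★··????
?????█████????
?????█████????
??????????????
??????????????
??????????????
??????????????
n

??????????????
??????????????
??????????????
??????????????
??????????????
?????██···????
?????·····????
?????██★··????
?????██···????
?????█████????
?????█████????
??????????????
??????????????
??????????????

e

??????????????
??????????????
??????????????
??????????????
??????????????
????██····????
????······????
????██·★··????
????██····????
????██████????
????█████?????
??????????????
??????????????
??????????????

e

??????????????
??????????????
??????????????
??????????????
??????????????
???██·····????
???·······????
???██··★··????
???██·····????
???███████????
???█████??????
??????????????
??????????????
??????????????

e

??????????????
??????????????
??????????????
??????????????
??????????????
??██······????
??········????
??██···★··????
??██······????
??████████????
??█████???????
??????????????
??????????????
??????????????

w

??????????????
??????????????
??????????????
??????????????
??????????????
???██······???
???········???
???██··★···???
???██······???
???████████???
???█████??????
??????????????
??????????????
??????????????

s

??????????????
??????????????
??????????????
??????????????
???██······???
???········???
???██······???
???██··★···???
???████████???
???███████????
??????????????
??????????????
??????????????
??????????????

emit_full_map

██······
········
██······
██··★···
████████
███████?

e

??????????????
??????????????
??????????????
??????????????
??██······????
??········????
??██······????
??██···★··????
??████████????
??████████????
??????????????
??????????????
??????????????
??????????????

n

??????????????
??????????????
??????????????
??????????????
??????????????
??██······????
??········????
??██···★··????
??██······????
??████████????
??████████????
??????????????
??????????????
??????????????

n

??????????????
??????????????
??????????????
??????????????
??????????????
?????·····????
??██······????
??·····★··????
??██······????
??██······????
??████████????
??████████????
??????????????
??????????????

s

??????????????
??????????????
??????????????
??????????????
?????·····????
??██······????
??········????
??██···★··????
??██······????
??████████????
??████████????
??????????????
??????????????
??????????????

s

??????????????
??????????????
??????????????
?????·····????
??██······????
??········????
??██······????
??██···★··????
??████████????
??████████????
??????????????
??????????????
??????????????
??????????????

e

??????????????
??????????????
??????????????
????·····?????
?██······?????
?·········????
?██······█????
?██····★·█????
?█████████????
?█████████????
??????????????
??????????????
??????????????
??????????????

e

??????????????
??????????????
??????????????
???·····??????
██······??????
··········????
██······██????
██·····★██????
██████████????
██████████????
??????????????
??????????????
??????????????
??????????????

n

??????????????
??????????????
??????????????
??????????????
???·····??????
██······██????
··········????
██·····★██????
██······██????
██████████????
██████████????
??????????????
??????????????
??????????????

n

??????????????
??????????????
??????????????
??????????????
??????????????
???·····██????
██······██????
·······★··????
██······██????
██······██????
██████████????
██████████????
??????????????
??????????????

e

??????????????
??????????????
??????????????
??????????????
??????????????
??·····███????
█······███????
·······★··????
█······███????
█······███????
█████████?????
█████████?????
??????????????
??????????????

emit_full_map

???·····███
██······███
········★··
██······███
██······███
██████████?
██████████?


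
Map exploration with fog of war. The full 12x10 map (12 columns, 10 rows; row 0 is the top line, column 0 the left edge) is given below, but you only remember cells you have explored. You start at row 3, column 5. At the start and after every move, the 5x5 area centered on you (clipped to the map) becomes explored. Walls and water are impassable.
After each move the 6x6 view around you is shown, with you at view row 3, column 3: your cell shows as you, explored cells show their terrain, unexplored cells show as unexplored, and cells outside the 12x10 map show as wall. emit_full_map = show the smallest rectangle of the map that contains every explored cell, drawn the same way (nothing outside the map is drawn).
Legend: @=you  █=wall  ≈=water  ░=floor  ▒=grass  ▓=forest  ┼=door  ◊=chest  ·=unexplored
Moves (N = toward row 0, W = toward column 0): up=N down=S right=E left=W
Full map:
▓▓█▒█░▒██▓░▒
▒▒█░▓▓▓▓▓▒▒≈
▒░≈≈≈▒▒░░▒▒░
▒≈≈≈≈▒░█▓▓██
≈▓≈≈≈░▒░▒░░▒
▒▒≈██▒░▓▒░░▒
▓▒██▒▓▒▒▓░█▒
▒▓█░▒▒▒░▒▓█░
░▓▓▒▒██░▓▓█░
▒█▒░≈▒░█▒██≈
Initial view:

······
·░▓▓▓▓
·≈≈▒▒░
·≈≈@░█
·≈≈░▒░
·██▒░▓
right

······
░▓▓▓▓▓
≈≈▒▒░░
≈≈▒@█▓
≈≈░▒░▒
██▒░▓▒

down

░▓▓▓▓▓
≈≈▒▒░░
≈≈▒░█▓
≈≈░@░▒
██▒░▓▒
·▒▓▒▒▓

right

▓▓▓▓▓·
≈▒▒░░▒
≈▒░█▓▓
≈░▒@▒░
█▒░▓▒░
▒▓▒▒▓░

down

≈▒▒░░▒
≈▒░█▓▓
≈░▒░▒░
█▒░@▒░
▒▓▒▒▓░
·▒▒░▒▓

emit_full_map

░▓▓▓▓▓·
≈≈▒▒░░▒
≈≈▒░█▓▓
≈≈░▒░▒░
██▒░@▒░
·▒▓▒▒▓░
··▒▒░▒▓

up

▓▓▓▓▓·
≈▒▒░░▒
≈▒░█▓▓
≈░▒@▒░
█▒░▓▒░
▒▓▒▒▓░

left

░▓▓▓▓▓
≈≈▒▒░░
≈≈▒░█▓
≈≈░@░▒
██▒░▓▒
·▒▓▒▒▓

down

≈≈▒▒░░
≈≈▒░█▓
≈≈░▒░▒
██▒@▓▒
·▒▓▒▒▓
·▒▒▒░▒
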